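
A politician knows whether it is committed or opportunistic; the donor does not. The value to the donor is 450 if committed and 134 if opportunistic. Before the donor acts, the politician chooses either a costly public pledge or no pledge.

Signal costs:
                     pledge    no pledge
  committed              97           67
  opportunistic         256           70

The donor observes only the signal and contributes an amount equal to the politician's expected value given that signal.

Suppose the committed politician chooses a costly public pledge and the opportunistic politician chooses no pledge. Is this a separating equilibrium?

No

Under separation the donor infers type exactly: pledge → committed (pays 450), no pledge → opportunistic (pays 134).
Committed: pledge gives 450 − 97 = 353; no pledge gives 134 − 67 = 67. No deviation. ✓
Opportunistic: no pledge gives 134 − 70 = 64; pledge gives 450 − 256 = 194. Would deviate. ✗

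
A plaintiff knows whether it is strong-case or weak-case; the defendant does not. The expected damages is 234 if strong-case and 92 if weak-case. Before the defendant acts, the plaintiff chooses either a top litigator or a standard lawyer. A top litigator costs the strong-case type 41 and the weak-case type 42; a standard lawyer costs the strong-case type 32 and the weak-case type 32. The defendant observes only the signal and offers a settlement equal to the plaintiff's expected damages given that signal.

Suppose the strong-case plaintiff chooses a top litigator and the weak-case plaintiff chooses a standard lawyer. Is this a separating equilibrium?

No

Under separation the defendant infers type exactly: top litigator → strong-case (pays 234), standard lawyer → weak-case (pays 92).
Strong-case: top litigator gives 234 − 41 = 193; standard lawyer gives 92 − 32 = 60. No deviation. ✓
Weak-case: standard lawyer gives 92 − 32 = 60; top litigator gives 234 − 42 = 192. Would deviate. ✗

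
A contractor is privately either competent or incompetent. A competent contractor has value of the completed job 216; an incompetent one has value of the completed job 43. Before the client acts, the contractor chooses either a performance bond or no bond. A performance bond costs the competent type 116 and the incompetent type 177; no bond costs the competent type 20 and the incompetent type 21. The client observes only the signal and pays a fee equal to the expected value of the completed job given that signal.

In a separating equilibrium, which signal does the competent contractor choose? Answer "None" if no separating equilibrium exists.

Try competent → bond, incompetent → no bond:
  Under separation the client infers type exactly: bond → competent (pays 216), no bond → incompetent (pays 43).
  Competent: bond gives 216 − 116 = 100; no bond gives 43 − 20 = 23. No deviation. ✓
  Incompetent: no bond gives 43 − 21 = 22; bond gives 216 − 177 = 39. Would deviate. ✗
Try competent → no bond, incompetent → bond:
  Under separation the client infers type exactly: no bond → competent (pays 216), bond → incompetent (pays 43).
  Competent: no bond gives 216 − 20 = 196; bond gives 43 − 116 = -73. No deviation. ✓
  Incompetent: bond gives 43 − 177 = -134; no bond gives 216 − 21 = 195. Would deviate. ✗
Neither assignment is incentive-compatible.

None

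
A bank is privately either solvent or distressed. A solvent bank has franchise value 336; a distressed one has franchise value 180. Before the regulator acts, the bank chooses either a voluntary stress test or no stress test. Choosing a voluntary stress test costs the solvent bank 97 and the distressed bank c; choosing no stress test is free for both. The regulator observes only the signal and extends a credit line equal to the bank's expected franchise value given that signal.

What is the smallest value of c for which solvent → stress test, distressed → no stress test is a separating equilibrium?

156

Under separation: stress test → solvent (pays 336); no stress test → distressed (pays 180).
Solvent: 336 − 97 = 239 ≥ 180 − 0 = 180. Holds regardless of c. ✓
Distressed: 180 − 0 ≥ 336 − c, so c ≥ 336 − 180 = 156.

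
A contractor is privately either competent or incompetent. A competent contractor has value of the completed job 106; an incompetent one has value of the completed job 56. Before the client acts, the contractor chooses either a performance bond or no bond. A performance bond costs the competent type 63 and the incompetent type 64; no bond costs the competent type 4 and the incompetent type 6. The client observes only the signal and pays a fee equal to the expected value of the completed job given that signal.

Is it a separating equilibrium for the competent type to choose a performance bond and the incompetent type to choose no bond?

No

Under separation the client infers type exactly: bond → competent (pays 106), no bond → incompetent (pays 56).
Competent: bond gives 106 − 63 = 43; no bond gives 56 − 4 = 52. Would deviate. ✗
Incompetent: no bond gives 56 − 6 = 50; bond gives 106 − 64 = 42. No deviation. ✓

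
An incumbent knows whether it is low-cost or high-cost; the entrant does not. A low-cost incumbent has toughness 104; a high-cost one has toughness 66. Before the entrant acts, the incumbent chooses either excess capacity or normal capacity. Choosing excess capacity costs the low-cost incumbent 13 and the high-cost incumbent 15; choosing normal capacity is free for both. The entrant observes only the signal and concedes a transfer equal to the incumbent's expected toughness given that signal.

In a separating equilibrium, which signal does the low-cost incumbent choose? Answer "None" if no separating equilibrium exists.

Try low-cost → excess capacity, high-cost → normal capacity:
  Under separation the entrant infers type exactly: excess capacity → low-cost (pays 104), normal capacity → high-cost (pays 66).
  Low-cost: excess capacity gives 104 − 13 = 91; normal capacity gives 66 − 0 = 66. No deviation. ✓
  High-cost: normal capacity gives 66 − 0 = 66; excess capacity gives 104 − 15 = 89. Would deviate. ✗
Try low-cost → normal capacity, high-cost → excess capacity:
  Under separation the entrant infers type exactly: normal capacity → low-cost (pays 104), excess capacity → high-cost (pays 66).
  Low-cost: normal capacity gives 104 − 0 = 104; excess capacity gives 66 − 13 = 53. No deviation. ✓
  High-cost: excess capacity gives 66 − 15 = 51; normal capacity gives 104 − 0 = 104. Would deviate. ✗
Neither assignment is incentive-compatible.

None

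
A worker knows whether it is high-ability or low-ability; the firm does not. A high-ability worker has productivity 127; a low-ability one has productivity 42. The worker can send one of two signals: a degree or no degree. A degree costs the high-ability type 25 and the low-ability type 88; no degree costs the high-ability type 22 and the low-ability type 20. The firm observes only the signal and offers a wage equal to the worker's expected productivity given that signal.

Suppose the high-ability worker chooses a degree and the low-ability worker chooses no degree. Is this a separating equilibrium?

Under separation the firm infers type exactly: degree → high-ability (pays 127), no degree → low-ability (pays 42).
High-ability: degree gives 127 − 25 = 102; no degree gives 42 − 22 = 20. No deviation. ✓
Low-ability: no degree gives 42 − 20 = 22; degree gives 127 − 88 = 39. Would deviate. ✗

No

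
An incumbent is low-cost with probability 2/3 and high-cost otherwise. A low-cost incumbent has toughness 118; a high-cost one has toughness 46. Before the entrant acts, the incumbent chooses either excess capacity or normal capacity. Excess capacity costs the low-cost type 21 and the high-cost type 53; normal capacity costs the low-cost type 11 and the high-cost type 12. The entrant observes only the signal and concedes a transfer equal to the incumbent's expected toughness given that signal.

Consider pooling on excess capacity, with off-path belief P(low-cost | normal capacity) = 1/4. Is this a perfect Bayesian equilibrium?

No

On the equilibrium path (excess capacity) the entrant holds the prior 2/3 and pays 2/3·118 + 1/3·46 = 94. Off-path (normal capacity) belief 1/4 gives 1/4·118 + 3/4·46 = 64.
Low-cost: excess capacity gives 94 − 21 = 73; normal capacity gives 64 − 11 = 53. Stays. ✓
High-cost: excess capacity gives 94 − 53 = 41; normal capacity gives 64 − 12 = 52. Deviates. ✗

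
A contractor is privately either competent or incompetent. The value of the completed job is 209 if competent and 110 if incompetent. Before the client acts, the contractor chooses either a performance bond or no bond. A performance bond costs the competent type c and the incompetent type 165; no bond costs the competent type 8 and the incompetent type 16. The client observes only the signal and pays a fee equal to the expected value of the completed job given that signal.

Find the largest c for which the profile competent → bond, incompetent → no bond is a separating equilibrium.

Under separation: bond → competent (pays 209); no bond → incompetent (pays 110).
Incompetent: 110 − 16 = 94 ≥ 209 − 165 = 44. Holds regardless of c. ✓
Competent: 209 − c ≥ 110 − 8, so c ≤ 209 − 102 = 107.

107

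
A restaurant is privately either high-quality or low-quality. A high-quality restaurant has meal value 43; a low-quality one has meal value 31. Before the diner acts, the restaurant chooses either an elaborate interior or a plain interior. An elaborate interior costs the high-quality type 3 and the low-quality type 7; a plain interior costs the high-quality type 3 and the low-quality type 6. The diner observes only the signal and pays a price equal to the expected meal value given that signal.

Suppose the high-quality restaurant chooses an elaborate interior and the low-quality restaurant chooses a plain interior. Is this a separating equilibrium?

Under separation the diner infers type exactly: elaborate interior → high-quality (pays 43), plain interior → low-quality (pays 31).
High-quality: elaborate interior gives 43 − 3 = 40; plain interior gives 31 − 3 = 28. No deviation. ✓
Low-quality: plain interior gives 31 − 6 = 25; elaborate interior gives 43 − 7 = 36. Would deviate. ✗

No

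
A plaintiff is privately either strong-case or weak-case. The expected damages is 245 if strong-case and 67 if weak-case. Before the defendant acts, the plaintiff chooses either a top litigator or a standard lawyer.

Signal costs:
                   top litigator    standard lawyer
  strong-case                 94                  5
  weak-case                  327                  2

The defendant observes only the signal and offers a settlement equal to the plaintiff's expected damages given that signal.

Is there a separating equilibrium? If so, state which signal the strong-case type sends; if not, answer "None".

Try strong-case → top litigator, weak-case → standard lawyer:
  Under separation the defendant infers type exactly: top litigator → strong-case (pays 245), standard lawyer → weak-case (pays 67).
  Strong-case: top litigator gives 245 − 94 = 151; standard lawyer gives 67 − 5 = 62. No deviation. ✓
  Weak-case: standard lawyer gives 67 − 2 = 65; top litigator gives 245 − 327 = -82. No deviation. ✓
Both hold — the strong-case type sends top litigator.

top litigator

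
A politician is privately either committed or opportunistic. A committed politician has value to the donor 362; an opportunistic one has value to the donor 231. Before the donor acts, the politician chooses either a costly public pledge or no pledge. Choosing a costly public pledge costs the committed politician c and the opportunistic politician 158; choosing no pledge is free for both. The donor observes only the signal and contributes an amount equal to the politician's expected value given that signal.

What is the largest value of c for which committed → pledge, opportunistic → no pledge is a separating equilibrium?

131

Under separation: pledge → committed (pays 362); no pledge → opportunistic (pays 231).
Opportunistic: 231 − 0 = 231 ≥ 362 − 158 = 204. Holds regardless of c. ✓
Committed: 362 − c ≥ 231 − 0, so c ≤ 362 − 231 = 131.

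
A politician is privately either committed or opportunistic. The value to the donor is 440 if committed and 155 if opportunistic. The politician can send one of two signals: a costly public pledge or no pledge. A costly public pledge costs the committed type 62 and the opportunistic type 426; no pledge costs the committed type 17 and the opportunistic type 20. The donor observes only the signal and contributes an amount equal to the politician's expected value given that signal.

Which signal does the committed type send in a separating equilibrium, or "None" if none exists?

Try committed → pledge, opportunistic → no pledge:
  If types separate, pledge earns payment 440 and no pledge earns 155.
  Committed: pledge gives 440 − 62 = 378; no pledge gives 155 − 17 = 138. No deviation. ✓
  Opportunistic: no pledge gives 155 − 20 = 135; pledge gives 440 − 426 = 14. No deviation. ✓
Both hold — the committed type sends pledge.

pledge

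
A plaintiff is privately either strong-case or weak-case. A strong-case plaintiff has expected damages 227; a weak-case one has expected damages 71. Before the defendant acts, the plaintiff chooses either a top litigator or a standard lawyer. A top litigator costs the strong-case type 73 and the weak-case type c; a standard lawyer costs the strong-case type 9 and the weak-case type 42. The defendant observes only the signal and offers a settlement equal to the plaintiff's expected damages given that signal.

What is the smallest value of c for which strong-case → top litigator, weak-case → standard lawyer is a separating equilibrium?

198

Under separation: top litigator → strong-case (pays 227); standard lawyer → weak-case (pays 71).
Strong-case: 227 − 73 = 154 ≥ 71 − 9 = 62. Holds regardless of c. ✓
Weak-case: 71 − 42 ≥ 227 − c, so c ≥ 227 − 29 = 198.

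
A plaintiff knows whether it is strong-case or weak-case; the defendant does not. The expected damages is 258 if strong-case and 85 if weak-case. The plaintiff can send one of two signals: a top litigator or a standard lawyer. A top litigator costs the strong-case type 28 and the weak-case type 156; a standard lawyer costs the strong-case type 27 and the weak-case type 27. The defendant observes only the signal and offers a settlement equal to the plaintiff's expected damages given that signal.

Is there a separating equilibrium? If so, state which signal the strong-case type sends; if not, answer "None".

None

Try strong-case → top litigator, weak-case → standard lawyer:
  Under separation the defendant infers type exactly: top litigator → strong-case (pays 258), standard lawyer → weak-case (pays 85).
  Strong-case: top litigator gives 258 − 28 = 230; standard lawyer gives 85 − 27 = 58. No deviation. ✓
  Weak-case: standard lawyer gives 85 − 27 = 58; top litigator gives 258 − 156 = 102. Would deviate. ✗
Try strong-case → standard lawyer, weak-case → top litigator:
  Under separation the defendant infers type exactly: standard lawyer → strong-case (pays 258), top litigator → weak-case (pays 85).
  Strong-case: standard lawyer gives 258 − 27 = 231; top litigator gives 85 − 28 = 57. No deviation. ✓
  Weak-case: top litigator gives 85 − 156 = -71; standard lawyer gives 258 − 27 = 231. Would deviate. ✗
Neither assignment is incentive-compatible.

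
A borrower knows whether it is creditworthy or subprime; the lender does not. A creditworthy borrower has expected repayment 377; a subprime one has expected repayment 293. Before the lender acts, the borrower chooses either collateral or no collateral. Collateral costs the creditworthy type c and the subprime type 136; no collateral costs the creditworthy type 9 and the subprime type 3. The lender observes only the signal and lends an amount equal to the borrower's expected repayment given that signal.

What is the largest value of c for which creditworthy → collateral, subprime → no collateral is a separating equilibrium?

93

Under separation: collateral → creditworthy (pays 377); no collateral → subprime (pays 293).
Subprime: 293 − 3 = 290 ≥ 377 − 136 = 241. Holds regardless of c. ✓
Creditworthy: 377 − c ≥ 293 − 9, so c ≤ 377 − 284 = 93.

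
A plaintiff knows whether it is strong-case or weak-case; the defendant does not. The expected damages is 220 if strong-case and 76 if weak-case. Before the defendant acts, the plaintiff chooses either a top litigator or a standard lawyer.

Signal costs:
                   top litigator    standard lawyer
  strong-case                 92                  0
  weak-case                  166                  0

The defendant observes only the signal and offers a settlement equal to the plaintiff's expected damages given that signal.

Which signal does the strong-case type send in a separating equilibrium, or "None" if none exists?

Try strong-case → top litigator, weak-case → standard lawyer:
  If types separate, top litigator earns payment 220 and standard lawyer earns 76.
  Strong-case: top litigator gives 220 − 92 = 128; standard lawyer gives 76 − 0 = 76. No deviation. ✓
  Weak-case: standard lawyer gives 76 − 0 = 76; top litigator gives 220 − 166 = 54. No deviation. ✓
Both hold — the strong-case type sends top litigator.

top litigator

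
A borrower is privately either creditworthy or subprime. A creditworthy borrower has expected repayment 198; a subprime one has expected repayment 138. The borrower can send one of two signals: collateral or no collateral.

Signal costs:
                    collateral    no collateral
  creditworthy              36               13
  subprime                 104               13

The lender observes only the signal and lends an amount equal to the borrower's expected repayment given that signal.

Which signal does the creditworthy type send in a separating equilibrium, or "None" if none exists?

collateral

Try creditworthy → collateral, subprime → no collateral:
  Under separation the lender infers type exactly: collateral → creditworthy (pays 198), no collateral → subprime (pays 138).
  Creditworthy: collateral gives 198 − 36 = 162; no collateral gives 138 − 13 = 125. No deviation. ✓
  Subprime: no collateral gives 138 − 13 = 125; collateral gives 198 − 104 = 94. No deviation. ✓
Both hold — the creditworthy type sends collateral.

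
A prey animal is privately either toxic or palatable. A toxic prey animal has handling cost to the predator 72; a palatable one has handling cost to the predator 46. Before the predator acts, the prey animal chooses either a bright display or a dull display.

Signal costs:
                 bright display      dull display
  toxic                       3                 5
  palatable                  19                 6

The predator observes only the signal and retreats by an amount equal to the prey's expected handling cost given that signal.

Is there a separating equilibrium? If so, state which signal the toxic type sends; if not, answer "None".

Try toxic → bright display, palatable → dull display:
  Under separation the predator infers type exactly: bright display → toxic (pays 72), dull display → palatable (pays 46).
  Toxic: bright display gives 72 − 3 = 69; dull display gives 46 − 5 = 41. No deviation. ✓
  Palatable: dull display gives 46 − 6 = 40; bright display gives 72 − 19 = 53. Would deviate. ✗
Try toxic → dull display, palatable → bright display:
  Under separation the predator infers type exactly: dull display → toxic (pays 72), bright display → palatable (pays 46).
  Toxic: dull display gives 72 − 5 = 67; bright display gives 46 − 3 = 43. No deviation. ✓
  Palatable: bright display gives 46 − 19 = 27; dull display gives 72 − 6 = 66. Would deviate. ✗
Neither assignment is incentive-compatible.

None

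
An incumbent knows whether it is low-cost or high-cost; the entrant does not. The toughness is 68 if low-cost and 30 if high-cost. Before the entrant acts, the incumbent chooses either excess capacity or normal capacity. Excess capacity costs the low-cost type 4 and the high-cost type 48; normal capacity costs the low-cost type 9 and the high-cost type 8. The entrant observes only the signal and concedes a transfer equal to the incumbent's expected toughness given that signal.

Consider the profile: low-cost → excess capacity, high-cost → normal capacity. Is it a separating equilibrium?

Under separation the entrant infers type exactly: excess capacity → low-cost (pays 68), normal capacity → high-cost (pays 30).
Low-cost: excess capacity gives 68 − 4 = 64; normal capacity gives 30 − 9 = 21. No deviation. ✓
High-cost: normal capacity gives 30 − 8 = 22; excess capacity gives 68 − 48 = 20. No deviation. ✓
Both incentive constraints hold.

Yes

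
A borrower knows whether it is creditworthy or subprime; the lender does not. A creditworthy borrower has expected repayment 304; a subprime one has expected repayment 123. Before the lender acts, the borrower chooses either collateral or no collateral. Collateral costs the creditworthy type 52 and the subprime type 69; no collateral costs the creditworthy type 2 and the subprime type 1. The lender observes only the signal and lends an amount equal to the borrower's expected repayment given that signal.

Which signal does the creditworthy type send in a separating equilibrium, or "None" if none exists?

None

Try creditworthy → collateral, subprime → no collateral:
  Under separation the lender infers type exactly: collateral → creditworthy (pays 304), no collateral → subprime (pays 123).
  Creditworthy: collateral gives 304 − 52 = 252; no collateral gives 123 − 2 = 121. No deviation. ✓
  Subprime: no collateral gives 123 − 1 = 122; collateral gives 304 − 69 = 235. Would deviate. ✗
Try creditworthy → no collateral, subprime → collateral:
  Under separation the lender infers type exactly: no collateral → creditworthy (pays 304), collateral → subprime (pays 123).
  Creditworthy: no collateral gives 304 − 2 = 302; collateral gives 123 − 52 = 71. No deviation. ✓
  Subprime: collateral gives 123 − 69 = 54; no collateral gives 304 − 1 = 303. Would deviate. ✗
Neither assignment is incentive-compatible.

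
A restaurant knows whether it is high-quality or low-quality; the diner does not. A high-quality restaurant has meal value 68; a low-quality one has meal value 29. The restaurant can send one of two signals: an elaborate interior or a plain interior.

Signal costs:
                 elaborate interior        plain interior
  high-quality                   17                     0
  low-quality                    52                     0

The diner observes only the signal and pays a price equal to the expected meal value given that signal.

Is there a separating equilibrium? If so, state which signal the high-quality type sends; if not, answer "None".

Try high-quality → elaborate interior, low-quality → plain interior:
  If types separate, elaborate interior earns payment 68 and plain interior earns 29.
  High-quality: elaborate interior gives 68 − 17 = 51; plain interior gives 29 − 0 = 29. No deviation. ✓
  Low-quality: plain interior gives 29 − 0 = 29; elaborate interior gives 68 − 52 = 16. No deviation. ✓
Both hold — the high-quality type sends elaborate interior.

elaborate interior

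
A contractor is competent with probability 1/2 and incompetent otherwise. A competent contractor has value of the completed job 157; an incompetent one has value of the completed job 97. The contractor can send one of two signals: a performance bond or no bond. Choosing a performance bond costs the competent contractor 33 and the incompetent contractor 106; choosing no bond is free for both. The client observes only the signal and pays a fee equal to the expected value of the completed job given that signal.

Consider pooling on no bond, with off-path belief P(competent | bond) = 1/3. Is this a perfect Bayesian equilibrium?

Yes

At the pooled signal (no bond) the client holds the prior 1/2 and pays 1/2·157 + 1/2·97 = 127. Off-path (bond) belief 1/3 gives 1/3·157 + 2/3·97 = 117.
Competent: no bond gives 127 − 0 = 127; bond gives 117 − 33 = 84. Stays. ✓
Incompetent: no bond gives 127 − 0 = 127; bond gives 117 − 106 = 11. Stays. ✓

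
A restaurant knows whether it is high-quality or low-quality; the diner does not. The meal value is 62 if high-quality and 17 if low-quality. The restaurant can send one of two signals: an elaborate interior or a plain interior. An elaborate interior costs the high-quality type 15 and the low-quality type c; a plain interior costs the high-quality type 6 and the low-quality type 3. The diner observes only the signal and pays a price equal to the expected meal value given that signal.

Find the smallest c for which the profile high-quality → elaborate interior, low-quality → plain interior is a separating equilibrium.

48

Under separation: elaborate interior → high-quality (pays 62); plain interior → low-quality (pays 17).
High-quality: 62 − 15 = 47 ≥ 17 − 6 = 11. Holds regardless of c. ✓
Low-quality: 17 − 3 ≥ 62 − c, so c ≥ 62 − 14 = 48.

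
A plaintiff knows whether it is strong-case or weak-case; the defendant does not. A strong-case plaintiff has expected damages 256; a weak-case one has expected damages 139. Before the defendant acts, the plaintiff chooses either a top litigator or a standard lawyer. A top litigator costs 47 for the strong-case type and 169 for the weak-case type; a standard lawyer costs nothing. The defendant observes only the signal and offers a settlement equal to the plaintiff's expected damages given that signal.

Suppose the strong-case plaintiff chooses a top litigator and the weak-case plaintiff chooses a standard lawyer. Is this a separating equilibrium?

If types separate, top litigator earns payment 256 and standard lawyer earns 139.
Strong-case: top litigator gives 256 − 47 = 209; standard lawyer gives 139 − 0 = 139. No deviation. ✓
Weak-case: standard lawyer gives 139 − 0 = 139; top litigator gives 256 − 169 = 87. No deviation. ✓
Neither type gains from mimicking the other.

Yes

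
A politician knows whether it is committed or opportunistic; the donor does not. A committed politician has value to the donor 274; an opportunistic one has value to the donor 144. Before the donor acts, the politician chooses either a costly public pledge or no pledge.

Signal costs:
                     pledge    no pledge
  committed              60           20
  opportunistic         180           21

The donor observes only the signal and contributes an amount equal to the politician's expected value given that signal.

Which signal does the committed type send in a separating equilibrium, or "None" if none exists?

Try committed → pledge, opportunistic → no pledge:
  Under separation the donor infers type exactly: pledge → committed (pays 274), no pledge → opportunistic (pays 144).
  Committed: pledge gives 274 − 60 = 214; no pledge gives 144 − 20 = 124. No deviation. ✓
  Opportunistic: no pledge gives 144 − 21 = 123; pledge gives 274 − 180 = 94. No deviation. ✓
Both hold — the committed type sends pledge.

pledge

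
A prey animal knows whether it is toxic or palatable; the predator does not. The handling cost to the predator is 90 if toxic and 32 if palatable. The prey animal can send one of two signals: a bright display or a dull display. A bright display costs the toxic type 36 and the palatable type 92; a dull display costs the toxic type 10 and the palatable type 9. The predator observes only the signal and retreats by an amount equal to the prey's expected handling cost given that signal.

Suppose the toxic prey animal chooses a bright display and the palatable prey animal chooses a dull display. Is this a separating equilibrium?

If types separate, bright display earns payment 90 and dull display earns 32.
Toxic: bright display gives 90 − 36 = 54; dull display gives 32 − 10 = 22. No deviation. ✓
Palatable: dull display gives 32 − 9 = 23; bright display gives 90 − 92 = -2. No deviation. ✓
Neither type gains from mimicking the other.

Yes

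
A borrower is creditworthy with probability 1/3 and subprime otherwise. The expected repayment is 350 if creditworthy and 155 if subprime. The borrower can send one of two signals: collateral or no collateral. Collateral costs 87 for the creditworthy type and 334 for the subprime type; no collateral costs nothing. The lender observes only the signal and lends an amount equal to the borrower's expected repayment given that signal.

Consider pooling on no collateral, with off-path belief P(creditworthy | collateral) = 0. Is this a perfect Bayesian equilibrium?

At the pooled signal (no collateral) the lender holds the prior 1/3 and pays 1/3·350 + 2/3·155 = 220. Off-path (collateral) belief 0 gives 0·350 + 1·155 = 155.
Creditworthy: no collateral gives 220 − 0 = 220; collateral gives 155 − 87 = 68. Stays. ✓
Subprime: no collateral gives 220 − 0 = 220; collateral gives 155 − 334 = -179. Stays. ✓

Yes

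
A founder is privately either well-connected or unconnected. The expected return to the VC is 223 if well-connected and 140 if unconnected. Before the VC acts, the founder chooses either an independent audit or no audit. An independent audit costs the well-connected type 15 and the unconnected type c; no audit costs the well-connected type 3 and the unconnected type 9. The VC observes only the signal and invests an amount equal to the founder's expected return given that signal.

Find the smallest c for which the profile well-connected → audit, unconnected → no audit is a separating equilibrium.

Under separation: audit → well-connected (pays 223); no audit → unconnected (pays 140).
Well-connected: 223 − 15 = 208 ≥ 140 − 3 = 137. Holds regardless of c. ✓
Unconnected: 140 − 9 ≥ 223 − c, so c ≥ 223 − 131 = 92.

92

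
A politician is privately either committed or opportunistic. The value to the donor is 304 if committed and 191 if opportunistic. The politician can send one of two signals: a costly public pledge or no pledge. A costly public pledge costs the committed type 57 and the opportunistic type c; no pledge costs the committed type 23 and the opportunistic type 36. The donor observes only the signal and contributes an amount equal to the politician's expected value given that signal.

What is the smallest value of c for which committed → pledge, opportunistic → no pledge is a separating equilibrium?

Under separation: pledge → committed (pays 304); no pledge → opportunistic (pays 191).
Committed: 304 − 57 = 247 ≥ 191 − 23 = 168. Holds regardless of c. ✓
Opportunistic: 191 − 36 ≥ 304 − c, so c ≥ 304 − 155 = 149.

149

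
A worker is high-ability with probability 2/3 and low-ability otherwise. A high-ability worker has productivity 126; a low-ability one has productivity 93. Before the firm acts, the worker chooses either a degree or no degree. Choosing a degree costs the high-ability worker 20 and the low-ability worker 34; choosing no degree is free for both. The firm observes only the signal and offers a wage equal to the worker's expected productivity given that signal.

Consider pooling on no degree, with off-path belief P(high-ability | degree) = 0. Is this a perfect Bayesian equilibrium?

At the pooled signal (no degree) the firm holds the prior 2/3 and pays 2/3·126 + 1/3·93 = 115. Off-path (degree) belief 0 gives 0·126 + 1·93 = 93.
High-ability: no degree gives 115 − 0 = 115; degree gives 93 − 20 = 73. Stays. ✓
Low-ability: no degree gives 115 − 0 = 115; degree gives 93 − 34 = 59. Stays. ✓

Yes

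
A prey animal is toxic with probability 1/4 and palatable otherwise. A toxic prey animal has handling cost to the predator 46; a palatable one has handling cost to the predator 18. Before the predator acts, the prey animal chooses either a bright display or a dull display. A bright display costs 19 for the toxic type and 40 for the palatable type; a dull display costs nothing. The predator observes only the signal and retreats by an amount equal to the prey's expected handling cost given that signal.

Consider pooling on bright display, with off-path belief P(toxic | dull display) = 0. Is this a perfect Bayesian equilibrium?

No

On the equilibrium path (bright display) the predator holds the prior 1/4 and pays 1/4·46 + 3/4·18 = 25. Off-path (dull display) belief 0 gives 0·46 + 1·18 = 18.
Toxic: bright display gives 25 − 19 = 6; dull display gives 18 − 0 = 18. Deviates. ✗
Palatable: bright display gives 25 − 40 = -15; dull display gives 18 − 0 = 18. Deviates. ✗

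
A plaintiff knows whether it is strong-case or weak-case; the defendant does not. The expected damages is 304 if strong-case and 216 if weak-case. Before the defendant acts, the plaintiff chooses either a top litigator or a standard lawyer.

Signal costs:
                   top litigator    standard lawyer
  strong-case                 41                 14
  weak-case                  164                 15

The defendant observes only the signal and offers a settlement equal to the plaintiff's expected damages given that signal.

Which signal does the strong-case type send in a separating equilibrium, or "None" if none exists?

top litigator

Try strong-case → top litigator, weak-case → standard lawyer:
  If types separate, top litigator earns payment 304 and standard lawyer earns 216.
  Strong-case: top litigator gives 304 − 41 = 263; standard lawyer gives 216 − 14 = 202. No deviation. ✓
  Weak-case: standard lawyer gives 216 − 15 = 201; top litigator gives 304 − 164 = 140. No deviation. ✓
Both hold — the strong-case type sends top litigator.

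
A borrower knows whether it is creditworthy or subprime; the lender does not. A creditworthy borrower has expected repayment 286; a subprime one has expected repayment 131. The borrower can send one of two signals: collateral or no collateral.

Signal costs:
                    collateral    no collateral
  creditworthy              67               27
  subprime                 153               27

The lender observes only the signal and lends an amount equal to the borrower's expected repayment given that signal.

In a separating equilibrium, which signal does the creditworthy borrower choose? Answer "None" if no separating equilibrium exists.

None

Try creditworthy → collateral, subprime → no collateral:
  If types separate, collateral earns payment 286 and no collateral earns 131.
  Creditworthy: collateral gives 286 − 67 = 219; no collateral gives 131 − 27 = 104. No deviation. ✓
  Subprime: no collateral gives 131 − 27 = 104; collateral gives 286 − 153 = 133. Would deviate. ✗
Try creditworthy → no collateral, subprime → collateral:
  If types separate, no collateral earns payment 286 and collateral earns 131.
  Creditworthy: no collateral gives 286 − 27 = 259; collateral gives 131 − 67 = 64. No deviation. ✓
  Subprime: collateral gives 131 − 153 = -22; no collateral gives 286 − 27 = 259. Would deviate. ✗
Neither assignment is incentive-compatible.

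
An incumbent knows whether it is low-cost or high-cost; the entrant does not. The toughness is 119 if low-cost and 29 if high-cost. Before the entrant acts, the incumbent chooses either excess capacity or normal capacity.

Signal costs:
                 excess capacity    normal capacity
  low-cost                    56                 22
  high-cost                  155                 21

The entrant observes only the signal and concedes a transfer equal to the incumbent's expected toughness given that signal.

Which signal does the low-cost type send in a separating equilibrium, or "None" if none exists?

Try low-cost → excess capacity, high-cost → normal capacity:
  If types separate, excess capacity earns payment 119 and normal capacity earns 29.
  Low-cost: excess capacity gives 119 − 56 = 63; normal capacity gives 29 − 22 = 7. No deviation. ✓
  High-cost: normal capacity gives 29 − 21 = 8; excess capacity gives 119 − 155 = -36. No deviation. ✓
Both hold — the low-cost type sends excess capacity.

excess capacity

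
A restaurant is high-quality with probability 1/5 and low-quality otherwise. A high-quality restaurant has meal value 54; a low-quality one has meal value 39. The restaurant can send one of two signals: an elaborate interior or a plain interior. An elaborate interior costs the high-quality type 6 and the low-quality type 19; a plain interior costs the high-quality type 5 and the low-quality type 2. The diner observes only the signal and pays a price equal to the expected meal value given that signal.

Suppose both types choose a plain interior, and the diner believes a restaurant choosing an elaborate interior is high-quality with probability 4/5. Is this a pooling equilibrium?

On the equilibrium path (plain interior) the diner holds the prior 1/5 and pays 1/5·54 + 4/5·39 = 42. Off-path (elaborate interior) belief 4/5 gives 4/5·54 + 1/5·39 = 51.
High-quality: plain interior gives 42 − 5 = 37; elaborate interior gives 51 − 6 = 45. Deviates. ✗
Low-quality: plain interior gives 42 − 2 = 40; elaborate interior gives 51 − 19 = 32. Stays. ✓

No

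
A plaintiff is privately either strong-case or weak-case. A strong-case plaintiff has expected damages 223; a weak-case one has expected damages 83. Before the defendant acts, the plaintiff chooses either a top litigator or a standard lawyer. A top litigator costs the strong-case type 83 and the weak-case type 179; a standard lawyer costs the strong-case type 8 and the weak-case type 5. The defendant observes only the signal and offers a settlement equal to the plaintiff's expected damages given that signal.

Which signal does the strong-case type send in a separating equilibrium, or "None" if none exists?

top litigator

Try strong-case → top litigator, weak-case → standard lawyer:
  If types separate, top litigator earns payment 223 and standard lawyer earns 83.
  Strong-case: top litigator gives 223 − 83 = 140; standard lawyer gives 83 − 8 = 75. No deviation. ✓
  Weak-case: standard lawyer gives 83 − 5 = 78; top litigator gives 223 − 179 = 44. No deviation. ✓
Both hold — the strong-case type sends top litigator.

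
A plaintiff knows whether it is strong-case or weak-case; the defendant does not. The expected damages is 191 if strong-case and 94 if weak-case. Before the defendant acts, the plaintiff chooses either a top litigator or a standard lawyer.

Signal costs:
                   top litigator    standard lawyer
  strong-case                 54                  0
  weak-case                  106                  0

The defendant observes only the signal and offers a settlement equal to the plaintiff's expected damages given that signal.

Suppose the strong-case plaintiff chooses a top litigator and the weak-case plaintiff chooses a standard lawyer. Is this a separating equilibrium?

Yes

If types separate, top litigator earns payment 191 and standard lawyer earns 94.
Strong-case: top litigator gives 191 − 54 = 137; standard lawyer gives 94 − 0 = 94. No deviation. ✓
Weak-case: standard lawyer gives 94 − 0 = 94; top litigator gives 191 − 106 = 85. No deviation. ✓
Both incentive constraints hold.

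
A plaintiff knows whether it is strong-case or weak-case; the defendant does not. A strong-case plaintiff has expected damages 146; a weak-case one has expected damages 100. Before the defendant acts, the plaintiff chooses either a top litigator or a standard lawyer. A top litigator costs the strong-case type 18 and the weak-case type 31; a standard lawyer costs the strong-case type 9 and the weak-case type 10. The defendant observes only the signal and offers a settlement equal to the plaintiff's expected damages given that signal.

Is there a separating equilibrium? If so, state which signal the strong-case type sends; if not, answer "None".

None

Try strong-case → top litigator, weak-case → standard lawyer:
  Under separation the defendant infers type exactly: top litigator → strong-case (pays 146), standard lawyer → weak-case (pays 100).
  Strong-case: top litigator gives 146 − 18 = 128; standard lawyer gives 100 − 9 = 91. No deviation. ✓
  Weak-case: standard lawyer gives 100 − 10 = 90; top litigator gives 146 − 31 = 115. Would deviate. ✗
Try strong-case → standard lawyer, weak-case → top litigator:
  Under separation the defendant infers type exactly: standard lawyer → strong-case (pays 146), top litigator → weak-case (pays 100).
  Strong-case: standard lawyer gives 146 − 9 = 137; top litigator gives 100 − 18 = 82. No deviation. ✓
  Weak-case: top litigator gives 100 − 31 = 69; standard lawyer gives 146 − 10 = 136. Would deviate. ✗
Neither assignment is incentive-compatible.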